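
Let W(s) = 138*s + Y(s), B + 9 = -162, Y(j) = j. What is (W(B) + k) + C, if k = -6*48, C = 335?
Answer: -23722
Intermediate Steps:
B = -171 (B = -9 - 162 = -171)
W(s) = 139*s (W(s) = 138*s + s = 139*s)
k = -288
(W(B) + k) + C = (139*(-171) - 288) + 335 = (-23769 - 288) + 335 = -24057 + 335 = -23722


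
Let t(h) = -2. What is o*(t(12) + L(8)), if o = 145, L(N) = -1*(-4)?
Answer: 290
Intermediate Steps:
L(N) = 4
o*(t(12) + L(8)) = 145*(-2 + 4) = 145*2 = 290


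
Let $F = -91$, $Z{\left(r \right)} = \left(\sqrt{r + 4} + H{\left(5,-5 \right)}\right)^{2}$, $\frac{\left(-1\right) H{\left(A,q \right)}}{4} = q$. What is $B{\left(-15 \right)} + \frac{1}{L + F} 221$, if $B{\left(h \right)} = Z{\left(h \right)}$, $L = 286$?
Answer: $\frac{5852}{15} + 40 i \sqrt{11} \approx 390.13 + 132.67 i$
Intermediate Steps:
$H{\left(A,q \right)} = - 4 q$
$Z{\left(r \right)} = \left(20 + \sqrt{4 + r}\right)^{2}$ ($Z{\left(r \right)} = \left(\sqrt{r + 4} - -20\right)^{2} = \left(\sqrt{4 + r} + 20\right)^{2} = \left(20 + \sqrt{4 + r}\right)^{2}$)
$B{\left(h \right)} = \left(20 + \sqrt{4 + h}\right)^{2}$
$B{\left(-15 \right)} + \frac{1}{L + F} 221 = \left(20 + \sqrt{4 - 15}\right)^{2} + \frac{1}{286 - 91} \cdot 221 = \left(20 + \sqrt{-11}\right)^{2} + \frac{1}{195} \cdot 221 = \left(20 + i \sqrt{11}\right)^{2} + \frac{1}{195} \cdot 221 = \left(20 + i \sqrt{11}\right)^{2} + \frac{17}{15} = \frac{17}{15} + \left(20 + i \sqrt{11}\right)^{2}$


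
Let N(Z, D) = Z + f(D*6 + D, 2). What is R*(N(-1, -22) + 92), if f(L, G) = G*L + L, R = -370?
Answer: 137270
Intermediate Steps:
f(L, G) = L + G*L
N(Z, D) = Z + 21*D (N(Z, D) = Z + (D*6 + D)*(1 + 2) = Z + (6*D + D)*3 = Z + (7*D)*3 = Z + 21*D)
R*(N(-1, -22) + 92) = -370*((-1 + 21*(-22)) + 92) = -370*((-1 - 462) + 92) = -370*(-463 + 92) = -370*(-371) = 137270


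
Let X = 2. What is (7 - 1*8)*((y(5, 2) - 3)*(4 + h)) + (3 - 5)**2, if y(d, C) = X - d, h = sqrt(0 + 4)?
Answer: 40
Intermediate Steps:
h = 2 (h = sqrt(4) = 2)
y(d, C) = 2 - d
(7 - 1*8)*((y(5, 2) - 3)*(4 + h)) + (3 - 5)**2 = (7 - 1*8)*(((2 - 1*5) - 3)*(4 + 2)) + (3 - 5)**2 = (7 - 8)*(((2 - 5) - 3)*6) + (-2)**2 = -(-3 - 3)*6 + 4 = -(-6)*6 + 4 = -1*(-36) + 4 = 36 + 4 = 40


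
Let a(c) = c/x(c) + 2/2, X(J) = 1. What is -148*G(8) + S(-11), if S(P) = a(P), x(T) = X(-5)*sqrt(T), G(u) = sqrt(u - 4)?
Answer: -295 + I*sqrt(11) ≈ -295.0 + 3.3166*I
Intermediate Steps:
G(u) = sqrt(-4 + u)
x(T) = sqrt(T) (x(T) = 1*sqrt(T) = sqrt(T))
a(c) = 1 + sqrt(c) (a(c) = c/(sqrt(c)) + 2/2 = c/sqrt(c) + 2*(1/2) = sqrt(c) + 1 = 1 + sqrt(c))
S(P) = 1 + sqrt(P)
-148*G(8) + S(-11) = -148*sqrt(-4 + 8) + (1 + sqrt(-11)) = -148*sqrt(4) + (1 + I*sqrt(11)) = -148*2 + (1 + I*sqrt(11)) = -296 + (1 + I*sqrt(11)) = -295 + I*sqrt(11)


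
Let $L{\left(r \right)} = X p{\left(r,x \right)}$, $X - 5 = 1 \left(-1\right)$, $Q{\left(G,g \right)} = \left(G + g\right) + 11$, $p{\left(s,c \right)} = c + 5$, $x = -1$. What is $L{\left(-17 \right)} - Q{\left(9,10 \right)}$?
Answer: $-14$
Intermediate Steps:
$p{\left(s,c \right)} = 5 + c$
$Q{\left(G,g \right)} = 11 + G + g$
$X = 4$ ($X = 5 + 1 \left(-1\right) = 5 - 1 = 4$)
$L{\left(r \right)} = 16$ ($L{\left(r \right)} = 4 \left(5 - 1\right) = 4 \cdot 4 = 16$)
$L{\left(-17 \right)} - Q{\left(9,10 \right)} = 16 - \left(11 + 9 + 10\right) = 16 - 30 = -14$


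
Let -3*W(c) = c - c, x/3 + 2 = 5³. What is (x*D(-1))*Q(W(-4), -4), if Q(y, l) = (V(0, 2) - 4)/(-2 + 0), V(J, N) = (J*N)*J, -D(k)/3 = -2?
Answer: 4428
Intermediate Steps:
D(k) = 6 (D(k) = -3*(-2) = 6)
V(J, N) = N*J²
x = 369 (x = -6 + 3*5³ = -6 + 3*125 = -6 + 375 = 369)
W(c) = 0 (W(c) = -(c - c)/3 = -⅓*0 = 0)
Q(y, l) = 2 (Q(y, l) = (2*0² - 4)/(-2 + 0) = (2*0 - 4)/(-2) = (0 - 4)*(-½) = -4*(-½) = 2)
(x*D(-1))*Q(W(-4), -4) = (369*6)*2 = 2214*2 = 4428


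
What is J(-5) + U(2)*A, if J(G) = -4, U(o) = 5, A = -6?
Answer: -34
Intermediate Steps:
J(-5) + U(2)*A = -4 + 5*(-6) = -4 - 30 = -34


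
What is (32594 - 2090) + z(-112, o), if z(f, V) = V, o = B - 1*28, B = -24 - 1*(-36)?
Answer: 30488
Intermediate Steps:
B = 12 (B = -24 + 36 = 12)
o = -16 (o = 12 - 1*28 = 12 - 28 = -16)
(32594 - 2090) + z(-112, o) = (32594 - 2090) - 16 = 30504 - 16 = 30488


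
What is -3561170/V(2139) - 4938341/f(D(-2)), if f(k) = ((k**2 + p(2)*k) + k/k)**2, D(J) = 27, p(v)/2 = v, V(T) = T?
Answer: -2511373376879/1502099916 ≈ -1671.9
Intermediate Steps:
p(v) = 2*v
f(k) = (1 + k**2 + 4*k)**2 (f(k) = ((k**2 + (2*2)*k) + k/k)**2 = ((k**2 + 4*k) + 1)**2 = (1 + k**2 + 4*k)**2)
-3561170/V(2139) - 4938341/f(D(-2)) = -3561170/2139 - 4938341/(1 + 27**2 + 4*27)**2 = -3561170*1/2139 - 4938341/(1 + 729 + 108)**2 = -3561170/2139 - 4938341/(838**2) = -3561170/2139 - 4938341/702244 = -2511373376879/1502099916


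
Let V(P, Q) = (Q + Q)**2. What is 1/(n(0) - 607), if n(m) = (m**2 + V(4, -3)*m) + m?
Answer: -1/607 ≈ -0.0016474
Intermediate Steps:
V(P, Q) = 4*Q**2 (V(P, Q) = (2*Q)**2 = 4*Q**2)
n(m) = m**2 + 37*m (n(m) = (m**2 + (4*(-3)**2)*m) + m = (m**2 + (4*9)*m) + m = (m**2 + 36*m) + m = m**2 + 37*m)
1/(n(0) - 607) = 1/(0*(37 + 0) - 607) = 1/(0*37 - 607) = 1/(0 - 607) = 1/(-607) = -1/607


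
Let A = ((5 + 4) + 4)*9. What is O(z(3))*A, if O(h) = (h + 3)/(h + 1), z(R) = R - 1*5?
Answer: -117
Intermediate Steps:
z(R) = -5 + R (z(R) = R - 5 = -5 + R)
O(h) = (3 + h)/(1 + h)
A = 117 (A = (9 + 4)*9 = 13*9 = 117)
O(z(3))*A = ((3 + (-5 + 3))/(1 + (-5 + 3)))*117 = ((3 - 2)/(1 - 2))*117 = (1/(-1))*117 = -1*1*117 = -1*117 = -117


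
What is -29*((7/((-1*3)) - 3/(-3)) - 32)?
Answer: 2900/3 ≈ 966.67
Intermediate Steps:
-29*((7/((-1*3)) - 3/(-3)) - 32) = -29*((7/(-3) - 3*(-⅓)) - 32) = -29*((7*(-⅓) + 1) - 32) = -29*((-7/3 + 1) - 32) = -29*(-4/3 - 32) = -29*(-100/3) = 2900/3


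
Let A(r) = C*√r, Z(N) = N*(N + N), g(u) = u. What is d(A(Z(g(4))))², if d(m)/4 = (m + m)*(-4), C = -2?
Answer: 131072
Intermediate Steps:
Z(N) = 2*N² (Z(N) = N*(2*N) = 2*N²)
A(r) = -2*√r
d(m) = -32*m (d(m) = 4*((m + m)*(-4)) = 4*((2*m)*(-4)) = 4*(-8*m) = -32*m)
d(A(Z(g(4))))² = (-(-64)*√(2*4²))² = (-(-64)*√(2*16))² = (-(-64)*√32)² = (-(-64)*4*√2)² = (-(-256)*√2)² = (256*√2)² = 131072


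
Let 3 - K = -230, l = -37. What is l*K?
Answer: -8621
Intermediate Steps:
K = 233 (K = 3 - 1*(-230) = 3 + 230 = 233)
l*K = -37*233 = -8621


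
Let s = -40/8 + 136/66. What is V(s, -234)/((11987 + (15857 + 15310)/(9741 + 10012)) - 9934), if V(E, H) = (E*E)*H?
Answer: -185855977/188872046 ≈ -0.98403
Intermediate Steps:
s = -97/33 (s = -40*⅛ + 136*(1/66) = -5 + 68/33 = -97/33 ≈ -2.9394)
V(E, H) = H*E² (V(E, H) = E²*H = H*E²)
V(s, -234)/((11987 + (15857 + 15310)/(9741 + 10012)) - 9934) = (-234*(-97/33)²)/((11987 + (15857 + 15310)/(9741 + 10012)) - 9934) = (-234*9409/1089)/((11987 + 31167/19753) - 9934) = -244634/(121*((11987 + 31167*(1/19753)) - 9934)) = -244634/(121*((11987 + 31167/19753) - 9934)) = -244634/(121*(236810378/19753 - 9934)) = -244634/(121*40584076/19753) = -244634/121*19753/40584076 = -185855977/188872046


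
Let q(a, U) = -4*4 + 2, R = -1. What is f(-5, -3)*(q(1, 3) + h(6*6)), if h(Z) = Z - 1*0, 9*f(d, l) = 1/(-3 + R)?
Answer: -11/18 ≈ -0.61111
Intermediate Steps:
f(d, l) = -1/36 (f(d, l) = 1/(9*(-3 - 1)) = (⅑)/(-4) = (⅑)*(-¼) = -1/36)
q(a, U) = -14 (q(a, U) = -16 + 2 = -14)
h(Z) = Z (h(Z) = Z + 0 = Z)
f(-5, -3)*(q(1, 3) + h(6*6)) = -(-14 + 6*6)/36 = -(-14 + 36)/36 = -1/36*22 = -11/18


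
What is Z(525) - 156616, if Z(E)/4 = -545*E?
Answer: -1301116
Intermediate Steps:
Z(E) = -2180*E (Z(E) = 4*(-545*E) = -2180*E)
Z(525) - 156616 = -2180*525 - 156616 = -1144500 - 156616 = -1301116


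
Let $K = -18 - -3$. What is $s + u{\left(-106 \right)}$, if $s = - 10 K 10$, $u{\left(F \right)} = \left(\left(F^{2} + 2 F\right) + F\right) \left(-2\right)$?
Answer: $-20336$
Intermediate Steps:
$K = -15$ ($K = -18 + 3 = -15$)
$u{\left(F \right)} = - 6 F - 2 F^{2}$ ($u{\left(F \right)} = \left(F^{2} + 3 F\right) \left(-2\right) = - 6 F - 2 F^{2}$)
$s = 1500$ ($s = \left(-10\right) \left(-15\right) 10 = 150 \cdot 10 = 1500$)
$s + u{\left(-106 \right)} = 1500 - - 212 \left(3 - 106\right) = 1500 - \left(-212\right) \left(-103\right) = 1500 - 21836 = -20336$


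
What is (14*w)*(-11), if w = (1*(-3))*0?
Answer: 0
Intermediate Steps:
w = 0 (w = -3*0 = 0)
(14*w)*(-11) = (14*0)*(-11) = 0*(-11) = 0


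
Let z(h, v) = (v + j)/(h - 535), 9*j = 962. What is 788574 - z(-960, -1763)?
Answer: 2122049653/2691 ≈ 7.8857e+5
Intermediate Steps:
j = 962/9 (j = (1/9)*962 = 962/9 ≈ 106.89)
z(h, v) = (962/9 + v)/(-535 + h) (z(h, v) = (v + 962/9)/(h - 535) = (962/9 + v)/(-535 + h))
788574 - z(-960, -1763) = 788574 - (962/9 - 1763)/(-535 - 960) = 788574 - (-14905)/((-1495)*9) = 788574 - (-1)*(-14905)/(1495*9) = 788574 - 1*2981/2691 = 788574 - 2981/2691 = 2122049653/2691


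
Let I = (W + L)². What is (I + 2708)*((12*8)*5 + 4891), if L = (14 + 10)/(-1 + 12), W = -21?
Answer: 1990046807/121 ≈ 1.6447e+7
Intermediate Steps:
L = 24/11 ≈ 2.1818
I = 42849/121 (I = (-21 + 24/11)² = (-207/11)² = 42849/121 ≈ 354.12)
(I + 2708)*((12*8)*5 + 4891) = (42849/121 + 2708)*((12*8)*5 + 4891) = 370517*(96*5 + 4891)/121 = 370517*(480 + 4891)/121 = (370517/121)*5371 = 1990046807/121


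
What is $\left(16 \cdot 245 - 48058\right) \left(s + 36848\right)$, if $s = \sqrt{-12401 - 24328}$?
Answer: $-1626397024 - 132414 i \sqrt{4081} \approx -1.6264 \cdot 10^{9} - 8.459 \cdot 10^{6} i$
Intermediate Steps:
$s = 3 i \sqrt{4081}$ ($s = \sqrt{-36729} = 3 i \sqrt{4081} \approx 191.65 i$)
$\left(16 \cdot 245 - 48058\right) \left(s + 36848\right) = \left(16 \cdot 245 - 48058\right) \left(3 i \sqrt{4081} + 36848\right) = \left(3920 - 48058\right) \left(36848 + 3 i \sqrt{4081}\right) = - 44138 \left(36848 + 3 i \sqrt{4081}\right) = -1626397024 - 132414 i \sqrt{4081}$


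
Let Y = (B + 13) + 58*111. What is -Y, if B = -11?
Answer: -6440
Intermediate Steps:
Y = 6440 (Y = (-11 + 13) + 58*111 = 2 + 6438 = 6440)
-Y = -1*6440 = -6440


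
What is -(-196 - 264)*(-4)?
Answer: -1840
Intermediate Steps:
-(-196 - 264)*(-4) = -(-460)*(-4) = -1*1840 = -1840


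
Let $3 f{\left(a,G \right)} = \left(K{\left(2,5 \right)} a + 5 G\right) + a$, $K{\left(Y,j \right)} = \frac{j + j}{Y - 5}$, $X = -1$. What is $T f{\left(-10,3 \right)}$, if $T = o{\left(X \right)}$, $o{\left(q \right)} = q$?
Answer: $- \frac{115}{9} \approx -12.778$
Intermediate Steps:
$K{\left(Y,j \right)} = \frac{2 j}{-5 + Y}$
$f{\left(a,G \right)} = - \frac{7 a}{9} + \frac{5 G}{3}$ ($f{\left(a,G \right)} = \frac{\left(2 \cdot 5 \frac{1}{-5 + 2} a + 5 G\right) + a}{3} = \frac{\left(2 \cdot 5 \frac{1}{-3} a + 5 G\right) + a}{3} = \frac{\left(2 \cdot 5 \left(- \frac{1}{3}\right) a + 5 G\right) + a}{3} = \frac{\left(- \frac{10 a}{3} + 5 G\right) + a}{3} = \frac{\left(5 G - \frac{10 a}{3}\right) + a}{3} = \frac{5 G - \frac{7 a}{3}}{3} = - \frac{7 a}{9} + \frac{5 G}{3}$)
$T = -1$
$T f{\left(-10,3 \right)} = - (\left(- \frac{7}{9}\right) \left(-10\right) + \frac{5}{3} \cdot 3) = - (\frac{70}{9} + 5) = \left(-1\right) \frac{115}{9} = - \frac{115}{9}$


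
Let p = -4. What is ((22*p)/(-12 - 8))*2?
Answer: 44/5 ≈ 8.8000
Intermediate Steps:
((22*p)/(-12 - 8))*2 = ((22*(-4))/(-12 - 8))*2 = -88/(-20)*2 = -88*(-1/20)*2 = (22/5)*2 = 44/5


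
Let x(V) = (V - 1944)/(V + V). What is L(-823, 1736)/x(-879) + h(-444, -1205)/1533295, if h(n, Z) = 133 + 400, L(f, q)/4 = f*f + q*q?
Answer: 13265704336268553/1442830595 ≈ 9.1942e+6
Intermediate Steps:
x(V) = (-1944 + V)/(2*V) (x(V) = (-1944 + V)/((2*V)) = (-1944 + V)*(1/(2*V)) = (-1944 + V)/(2*V))
L(f, q) = 4*f² + 4*q² (L(f, q) = 4*(f*f + q*q) = 4*(f² + q²) = 4*f² + 4*q²)
h(n, Z) = 533
L(-823, 1736)/x(-879) + h(-444, -1205)/1533295 = (4*(-823)² + 4*1736²)/(((½)*(-1944 - 879)/(-879))) + 533/1533295 = (4*677329 + 4*3013696)/(((½)*(-1/879)*(-2823))) + 533*(1/1533295) = (2709316 + 12054784)/(941/586) + 533/1533295 = 14764100*(586/941) + 533/1533295 = 8651762600/941 + 533/1533295 = 13265704336268553/1442830595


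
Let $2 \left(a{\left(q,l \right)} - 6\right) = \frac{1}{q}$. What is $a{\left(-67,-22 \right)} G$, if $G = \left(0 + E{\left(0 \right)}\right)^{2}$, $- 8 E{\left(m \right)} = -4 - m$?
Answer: $\frac{803}{536} \approx 1.4981$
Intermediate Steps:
$E{\left(m \right)} = \frac{1}{2} + \frac{m}{8}$ ($E{\left(m \right)} = - \frac{-4 - m}{8} = \frac{1}{2} + \frac{m}{8}$)
$G = \frac{1}{4}$ ($G = \left(0 + \left(\frac{1}{2} + \frac{1}{8} \cdot 0\right)\right)^{2} = \left(0 + \left(\frac{1}{2} + 0\right)\right)^{2} = \left(0 + \frac{1}{2}\right)^{2} = \left(\frac{1}{2}\right)^{2} = \frac{1}{4} \approx 0.25$)
$a{\left(q,l \right)} = 6 + \frac{1}{2 q}$
$a{\left(-67,-22 \right)} G = \left(6 + \frac{1}{2 \left(-67\right)}\right) \frac{1}{4} = \left(6 + \frac{1}{2} \left(- \frac{1}{67}\right)\right) \frac{1}{4} = \left(6 - \frac{1}{134}\right) \frac{1}{4} = \frac{803}{134} \cdot \frac{1}{4} = \frac{803}{536}$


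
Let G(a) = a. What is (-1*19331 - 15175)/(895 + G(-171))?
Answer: -17253/362 ≈ -47.660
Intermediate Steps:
(-1*19331 - 15175)/(895 + G(-171)) = (-1*19331 - 15175)/(895 - 171) = (-19331 - 15175)/724 = -34506*1/724 = -17253/362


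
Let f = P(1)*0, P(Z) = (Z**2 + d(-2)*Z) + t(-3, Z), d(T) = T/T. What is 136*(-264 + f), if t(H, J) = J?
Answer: -35904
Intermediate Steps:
d(T) = 1
P(Z) = Z**2 + 2*Z (P(Z) = (Z**2 + 1*Z) + Z = (Z**2 + Z) + Z = (Z + Z**2) + Z = Z**2 + 2*Z)
f = 0 (f = (1*(2 + 1))*0 = (1*3)*0 = 3*0 = 0)
136*(-264 + f) = 136*(-264 + 0) = 136*(-264) = -35904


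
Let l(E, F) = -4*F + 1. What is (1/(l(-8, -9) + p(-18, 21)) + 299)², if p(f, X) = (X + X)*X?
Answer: 75505147524/844561 ≈ 89402.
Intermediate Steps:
p(f, X) = 2*X² (p(f, X) = (2*X)*X = 2*X²)
l(E, F) = 1 - 4*F
(1/(l(-8, -9) + p(-18, 21)) + 299)² = (1/((1 - 4*(-9)) + 2*21²) + 299)² = (1/((1 + 36) + 2*441) + 299)² = (1/(37 + 882) + 299)² = (1/919 + 299)² = (274782/919)² = 75505147524/844561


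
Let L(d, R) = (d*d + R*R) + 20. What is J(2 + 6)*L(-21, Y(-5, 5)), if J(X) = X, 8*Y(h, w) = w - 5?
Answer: 3688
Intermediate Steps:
Y(h, w) = -5/8 + w/8 (Y(h, w) = (w - 5)/8 = (-5 + w)/8 = -5/8 + w/8)
L(d, R) = 20 + R² + d² (L(d, R) = (d² + R²) + 20 = (R² + d²) + 20 = 20 + R² + d²)
J(2 + 6)*L(-21, Y(-5, 5)) = (2 + 6)*(20 + (-5/8 + (⅛)*5)² + (-21)²) = 8*(20 + (-5/8 + 5/8)² + 441) = 8*(20 + 0² + 441) = 8*(20 + 0 + 441) = 8*461 = 3688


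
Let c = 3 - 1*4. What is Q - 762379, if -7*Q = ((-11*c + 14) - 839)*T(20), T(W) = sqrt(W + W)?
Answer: -762379 + 1628*sqrt(10)/7 ≈ -7.6164e+5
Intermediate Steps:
T(W) = sqrt(2)*sqrt(W) (T(W) = sqrt(2*W) = sqrt(2)*sqrt(W))
c = -1 (c = 3 - 4 = -1)
Q = 1628*sqrt(10)/7 (Q = -((-11*(-1) + 14) - 839)*sqrt(2)*sqrt(20)/7 = -((11 + 14) - 839)*sqrt(2)*(2*sqrt(5))/7 = -(25 - 839)*2*sqrt(10)/7 = -(-814)*2*sqrt(10)/7 = -(-1628)*sqrt(10)/7 = 1628*sqrt(10)/7 ≈ 735.46)
Q - 762379 = 1628*sqrt(10)/7 - 762379 = -762379 + 1628*sqrt(10)/7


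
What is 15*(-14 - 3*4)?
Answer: -390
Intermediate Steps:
15*(-14 - 3*4) = 15*(-14 - 12) = 15*(-26) = -390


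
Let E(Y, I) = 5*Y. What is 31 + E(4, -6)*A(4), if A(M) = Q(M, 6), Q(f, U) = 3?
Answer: 91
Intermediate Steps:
A(M) = 3
31 + E(4, -6)*A(4) = 31 + (5*4)*3 = 31 + 20*3 = 31 + 60 = 91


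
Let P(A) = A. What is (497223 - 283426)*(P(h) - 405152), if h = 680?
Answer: -86474900184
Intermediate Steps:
(497223 - 283426)*(P(h) - 405152) = (497223 - 283426)*(680 - 405152) = 213797*(-404472) = -86474900184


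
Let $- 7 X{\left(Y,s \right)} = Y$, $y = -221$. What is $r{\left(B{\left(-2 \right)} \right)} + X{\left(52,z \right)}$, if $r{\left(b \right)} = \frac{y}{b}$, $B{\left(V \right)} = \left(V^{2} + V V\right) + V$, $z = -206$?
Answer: $- \frac{1859}{42} \approx -44.262$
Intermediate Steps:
$X{\left(Y,s \right)} = - \frac{Y}{7}$
$B{\left(V \right)} = V + 2 V^{2}$ ($B{\left(V \right)} = \left(V^{2} + V^{2}\right) + V = 2 V^{2} + V = V + 2 V^{2}$)
$r{\left(b \right)} = - \frac{221}{b}$
$r{\left(B{\left(-2 \right)} \right)} + X{\left(52,z \right)} = - \frac{221}{\left(-2\right) \left(1 + 2 \left(-2\right)\right)} - \frac{52}{7} = - \frac{221}{\left(-2\right) \left(1 - 4\right)} - \frac{52}{7} = - \frac{221}{\left(-2\right) \left(-3\right)} - \frac{52}{7} = - \frac{221}{6} - \frac{52}{7} = - \frac{1859}{42}$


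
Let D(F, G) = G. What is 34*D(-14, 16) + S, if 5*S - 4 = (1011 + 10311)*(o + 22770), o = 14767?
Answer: 424996638/5 ≈ 8.4999e+7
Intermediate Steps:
S = 424993918/5 (S = ⅘ + ((1011 + 10311)*(14767 + 22770))/5 = ⅘ + (11322*37537)/5 = ⅘ + (⅕)*424993914 = ⅘ + 424993914/5 = 424993918/5 ≈ 8.4999e+7)
34*D(-14, 16) + S = 34*16 + 424993918/5 = 544 + 424993918/5 = 424996638/5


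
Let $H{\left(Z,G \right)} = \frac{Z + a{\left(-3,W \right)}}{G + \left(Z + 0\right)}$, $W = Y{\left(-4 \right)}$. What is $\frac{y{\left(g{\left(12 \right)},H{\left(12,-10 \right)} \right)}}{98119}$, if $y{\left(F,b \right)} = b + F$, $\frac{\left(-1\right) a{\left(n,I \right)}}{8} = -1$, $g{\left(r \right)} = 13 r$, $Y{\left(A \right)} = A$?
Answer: $\frac{166}{98119} \approx 0.0016918$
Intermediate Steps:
$W = -4$
$a{\left(n,I \right)} = 8$ ($a{\left(n,I \right)} = \left(-8\right) \left(-1\right) = 8$)
$H{\left(Z,G \right)} = \frac{8 + Z}{G + Z}$ ($H{\left(Z,G \right)} = \frac{Z + 8}{G + \left(Z + 0\right)} = \frac{8 + Z}{G + Z}$)
$y{\left(F,b \right)} = F + b$
$\frac{y{\left(g{\left(12 \right)},H{\left(12,-10 \right)} \right)}}{98119} = \frac{13 \cdot 12 + \frac{8 + 12}{-10 + 12}}{98119} = \left(156 + \frac{1}{2} \cdot 20\right) \frac{1}{98119} = \left(156 + 10\right) \frac{1}{98119} = 166 \cdot \frac{1}{98119} = \frac{166}{98119}$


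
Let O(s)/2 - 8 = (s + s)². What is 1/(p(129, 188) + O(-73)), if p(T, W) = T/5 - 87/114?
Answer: 190/8107877 ≈ 2.3434e-5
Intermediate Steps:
p(T, W) = -29/38 + T/5 (p(T, W) = T*(⅕) - 87*1/114 = T/5 - 29/38 = -29/38 + T/5)
O(s) = 16 + 8*s² (O(s) = 16 + 2*(s + s)² = 16 + 2*(2*s)² = 16 + 2*(4*s²) = 16 + 8*s²)
1/(p(129, 188) + O(-73)) = 1/((-29/38 + (⅕)*129) + (16 + 8*(-73)²)) = 1/((-29/38 + 129/5) + (16 + 8*5329)) = 1/(4757/190 + (16 + 42632)) = 1/(4757/190 + 42648) = 1/(8107877/190) = 190/8107877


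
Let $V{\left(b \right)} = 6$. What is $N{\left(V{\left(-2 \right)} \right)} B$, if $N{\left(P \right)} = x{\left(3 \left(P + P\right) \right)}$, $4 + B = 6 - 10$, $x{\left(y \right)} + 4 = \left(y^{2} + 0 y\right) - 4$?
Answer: $-10304$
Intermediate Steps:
$x{\left(y \right)} = -8 + y^{2}$ ($x{\left(y \right)} = -4 + \left(\left(y^{2} + 0 y\right) - 4\right) = -4 + \left(\left(y^{2} + 0\right) - 4\right) = -4 + \left(y^{2} - 4\right) = -4 + \left(-4 + y^{2}\right) = -8 + y^{2}$)
$B = -8$ ($B = -4 + \left(6 - 10\right) = -4 - 4 = -8$)
$N{\left(P \right)} = -8 + 36 P^{2}$ ($N{\left(P \right)} = -8 + \left(3 \left(P + P\right)\right)^{2} = -8 + \left(3 \cdot 2 P\right)^{2} = -8 + \left(6 P\right)^{2} = -8 + 36 P^{2}$)
$N{\left(V{\left(-2 \right)} \right)} B = \left(-8 + 36 \cdot 6^{2}\right) \left(-8\right) = \left(-8 + 36 \cdot 36\right) \left(-8\right) = \left(-8 + 1296\right) \left(-8\right) = 1288 \left(-8\right) = -10304$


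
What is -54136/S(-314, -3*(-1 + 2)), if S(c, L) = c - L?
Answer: 54136/311 ≈ 174.07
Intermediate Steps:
-54136/S(-314, -3*(-1 + 2)) = -54136/(-314 - (-3)*(-1 + 2)) = -54136/(-314 - (-3)) = -54136/(-314 - 1*(-3)) = -54136/(-314 + 3) = -54136/(-311) = -54136*(-1/311) = 54136/311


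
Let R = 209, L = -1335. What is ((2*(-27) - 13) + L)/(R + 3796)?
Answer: -1402/4005 ≈ -0.35006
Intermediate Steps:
((2*(-27) - 13) + L)/(R + 3796) = ((2*(-27) - 13) - 1335)/(209 + 3796) = ((-54 - 13) - 1335)/4005 = (-67 - 1335)*(1/4005) = -1402*1/4005 = -1402/4005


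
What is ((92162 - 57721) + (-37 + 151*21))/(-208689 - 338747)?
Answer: -37575/547436 ≈ -0.068638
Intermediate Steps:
((92162 - 57721) + (-37 + 151*21))/(-208689 - 338747) = (34441 + (-37 + 3171))/(-547436) = (34441 + 3134)*(-1/547436) = 37575*(-1/547436) = -37575/547436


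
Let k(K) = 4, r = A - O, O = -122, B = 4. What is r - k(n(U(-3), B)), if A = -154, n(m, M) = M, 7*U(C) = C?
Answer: -36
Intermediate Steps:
U(C) = C/7
r = -32 (r = -154 - 1*(-122) = -154 + 122 = -32)
r - k(n(U(-3), B)) = -32 - 1*4 = -32 - 4 = -36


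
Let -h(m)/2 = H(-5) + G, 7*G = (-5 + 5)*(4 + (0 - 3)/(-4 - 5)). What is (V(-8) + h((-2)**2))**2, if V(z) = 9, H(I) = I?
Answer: 361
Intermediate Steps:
G = 0 (G = ((-5 + 5)*(4 + (0 - 3)/(-4 - 5)))/7 = (0*(4 - 3/(-9)))/7 = (0*(4 - 3*(-1/9)))/7 = (0*(4 + 1/3))/7 = (0*(13/3))/7 = (1/7)*0 = 0)
h(m) = 10 (h(m) = -2*(-5 + 0) = -2*(-5) = 10)
(V(-8) + h((-2)**2))**2 = (9 + 10)**2 = 19**2 = 361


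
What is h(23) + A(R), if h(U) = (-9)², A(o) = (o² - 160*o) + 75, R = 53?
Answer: -5515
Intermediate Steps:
A(o) = 75 + o² - 160*o
h(U) = 81
h(23) + A(R) = 81 + (75 + 53² - 160*53) = 81 + (75 + 2809 - 8480) = 81 - 5596 = -5515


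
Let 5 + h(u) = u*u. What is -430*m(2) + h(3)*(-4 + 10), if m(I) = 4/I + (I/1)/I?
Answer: -1266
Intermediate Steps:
h(u) = -5 + u**2 (h(u) = -5 + u*u = -5 + u**2)
m(I) = 1 + 4/I (m(I) = 4/I + (I*1)/I = 4/I + I/I = 4/I + 1 = 1 + 4/I)
-430*m(2) + h(3)*(-4 + 10) = -430*(4 + 2)/2 + (-5 + 3**2)*(-4 + 10) = -215*6 + (-5 + 9)*6 = -430*3 + 4*6 = -1290 + 24 = -1266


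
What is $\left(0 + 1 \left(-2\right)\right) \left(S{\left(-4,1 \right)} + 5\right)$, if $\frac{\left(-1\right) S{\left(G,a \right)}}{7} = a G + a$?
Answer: $-52$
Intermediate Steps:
$S{\left(G,a \right)} = - 7 a - 7 G a$ ($S{\left(G,a \right)} = - 7 \left(a G + a\right) = - 7 \left(G a + a\right) = - 7 \left(a + G a\right) = - 7 a - 7 G a$)
$\left(0 + 1 \left(-2\right)\right) \left(S{\left(-4,1 \right)} + 5\right) = \left(0 + 1 \left(-2\right)\right) \left(\left(-7\right) 1 \left(1 - 4\right) + 5\right) = \left(0 - 2\right) \left(\left(-7\right) 1 \left(-3\right) + 5\right) = - 2 \left(21 + 5\right) = \left(-2\right) 26 = -52$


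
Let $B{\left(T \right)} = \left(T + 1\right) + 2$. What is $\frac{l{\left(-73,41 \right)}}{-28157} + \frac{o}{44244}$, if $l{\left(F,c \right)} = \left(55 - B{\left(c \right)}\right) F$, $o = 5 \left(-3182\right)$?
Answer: $- \frac{206224969}{622889154} \approx -0.33108$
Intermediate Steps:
$B{\left(T \right)} = 3 + T$ ($B{\left(T \right)} = \left(1 + T\right) + 2 = 3 + T$)
$o = -15910$
$l{\left(F,c \right)} = F \left(52 - c\right)$ ($l{\left(F,c \right)} = \left(55 - \left(3 + c\right)\right) F = \left(52 - c\right) F = F \left(52 - c\right)$)
$\frac{l{\left(-73,41 \right)}}{-28157} + \frac{o}{44244} = \frac{\left(-73\right) \left(52 - 41\right)}{-28157} - \frac{15910}{44244} = - 73 \left(52 - 41\right) \left(- \frac{1}{28157}\right) - \frac{7955}{22122} = \left(-73\right) 11 \left(- \frac{1}{28157}\right) - \frac{7955}{22122} = \left(-803\right) \left(- \frac{1}{28157}\right) - \frac{7955}{22122} = \frac{803}{28157} - \frac{7955}{22122} = - \frac{206224969}{622889154}$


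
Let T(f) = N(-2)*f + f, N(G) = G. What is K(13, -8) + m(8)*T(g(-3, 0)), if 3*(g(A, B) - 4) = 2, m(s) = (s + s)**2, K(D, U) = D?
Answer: -3545/3 ≈ -1181.7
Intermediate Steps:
m(s) = 4*s**2 (m(s) = (2*s)**2 = 4*s**2)
g(A, B) = 14/3 (g(A, B) = 4 + (1/3)*2 = 4 + 2/3 = 14/3)
T(f) = -f (T(f) = -2*f + f = -f)
K(13, -8) + m(8)*T(g(-3, 0)) = 13 + (4*8**2)*(-1*14/3) = 13 + (4*64)*(-14/3) = 13 + 256*(-14/3) = 13 - 3584/3 = -3545/3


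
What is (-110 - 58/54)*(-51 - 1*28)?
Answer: 236921/27 ≈ 8774.8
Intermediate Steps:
(-110 - 58/54)*(-51 - 1*28) = (-110 - 58*1/54)*(-51 - 28) = (-110 - 29/27)*(-79) = -2999/27*(-79) = 236921/27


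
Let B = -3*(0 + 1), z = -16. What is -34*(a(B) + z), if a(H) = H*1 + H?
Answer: 748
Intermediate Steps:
B = -3 (B = -3*1 = -3)
a(H) = 2*H (a(H) = H + H = 2*H)
-34*(a(B) + z) = -34*(2*(-3) - 16) = -34*(-6 - 16) = -34*(-22) = 748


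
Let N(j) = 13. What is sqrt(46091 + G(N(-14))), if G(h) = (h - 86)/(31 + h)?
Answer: sqrt(22307241)/22 ≈ 214.68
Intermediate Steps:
G(h) = (-86 + h)/(31 + h)
sqrt(46091 + G(N(-14))) = sqrt(46091 + (-86 + 13)/(31 + 13)) = sqrt(46091 - 73/44) = sqrt(2027931/44) = sqrt(22307241)/22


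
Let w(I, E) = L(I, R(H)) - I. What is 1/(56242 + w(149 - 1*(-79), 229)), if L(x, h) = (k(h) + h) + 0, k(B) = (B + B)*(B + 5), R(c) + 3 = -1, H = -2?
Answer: 1/56002 ≈ 1.7857e-5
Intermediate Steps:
R(c) = -4 (R(c) = -3 - 1 = -4)
k(B) = 2*B*(5 + B) (k(B) = (2*B)*(5 + B) = 2*B*(5 + B))
L(x, h) = h + 2*h*(5 + h) (L(x, h) = (2*h*(5 + h) + h) + 0 = (h + 2*h*(5 + h)) + 0 = h + 2*h*(5 + h))
w(I, E) = -12 - I (w(I, E) = -4*(11 + 2*(-4)) - I = -4*(11 - 8) - I = -4*3 - I = -12 - I)
1/(56242 + w(149 - 1*(-79), 229)) = 1/(56242 + (-12 - (149 - 1*(-79)))) = 1/(56242 + (-12 - (149 + 79))) = 1/(56242 + (-12 - 1*228)) = 1/(56242 + (-12 - 228)) = 1/(56242 - 240) = 1/56002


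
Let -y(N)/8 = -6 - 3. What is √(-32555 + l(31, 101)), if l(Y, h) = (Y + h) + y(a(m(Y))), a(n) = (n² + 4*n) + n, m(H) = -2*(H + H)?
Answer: I*√32351 ≈ 179.86*I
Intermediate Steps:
m(H) = -4*H
a(n) = n² + 5*n
y(N) = 72 (y(N) = -8*(-6 - 3) = -8*(-9) = 72)
l(Y, h) = 72 + Y + h (l(Y, h) = (Y + h) + 72 = 72 + Y + h)
√(-32555 + l(31, 101)) = √(-32555 + (72 + 31 + 101)) = √(-32555 + 204) = √(-32351) = I*√32351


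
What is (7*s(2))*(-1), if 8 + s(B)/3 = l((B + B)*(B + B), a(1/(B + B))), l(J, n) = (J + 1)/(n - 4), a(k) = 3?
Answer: 525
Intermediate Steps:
l(J, n) = (1 + J)/(-4 + n)
s(B) = -27 - 12*B² (s(B) = -24 + 3*((1 + (B + B)*(B + B))/(-4 + 3)) = -24 + 3*((1 + (2*B)*(2*B))/(-1)) = -24 + 3*(-(1 + 4*B²)) = -24 + 3*(-1 - 4*B²) = -24 + (-3 - 12*B²) = -27 - 12*B²)
(7*s(2))*(-1) = (7*(-27 - 12*2²))*(-1) = (7*(-27 - 12*4))*(-1) = (7*(-27 - 48))*(-1) = (7*(-75))*(-1) = -525*(-1) = 525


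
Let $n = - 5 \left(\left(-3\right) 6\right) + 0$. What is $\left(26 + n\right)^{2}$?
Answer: $13456$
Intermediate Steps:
$n = 90$ ($n = \left(-5\right) \left(-18\right) + 0 = 90 + 0 = 90$)
$\left(26 + n\right)^{2} = \left(26 + 90\right)^{2} = 116^{2} = 13456$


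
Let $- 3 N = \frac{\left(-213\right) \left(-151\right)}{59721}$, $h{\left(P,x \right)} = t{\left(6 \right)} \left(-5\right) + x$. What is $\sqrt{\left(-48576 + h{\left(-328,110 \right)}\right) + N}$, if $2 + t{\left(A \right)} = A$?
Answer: $\frac{13 i \sqrt{1023258598743}}{59721} \approx 220.2 i$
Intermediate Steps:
$t{\left(A \right)} = -2 + A$
$h{\left(P,x \right)} = -20 + x$ ($h{\left(P,x \right)} = \left(-2 + 6\right) \left(-5\right) + x = 4 \left(-5\right) + x = -20 + x$)
$N = - \frac{10721}{59721}$ ($N = - \frac{\left(-213\right) \left(-151\right) \frac{1}{59721}}{3} = - \frac{32163 \cdot \frac{1}{59721}}{3} = \left(- \frac{1}{3}\right) \frac{10721}{19907} = - \frac{10721}{59721} \approx -0.17952$)
$\sqrt{\left(-48576 + h{\left(-328,110 \right)}\right) + N} = \sqrt{\left(-48576 + \left(-20 + 110\right)\right) - \frac{10721}{59721}} = \sqrt{\left(-48576 + 90\right) - \frac{10721}{59721}} = \sqrt{-48486 - \frac{10721}{59721}} = \sqrt{- \frac{2895643127}{59721}} = \frac{13 i \sqrt{1023258598743}}{59721}$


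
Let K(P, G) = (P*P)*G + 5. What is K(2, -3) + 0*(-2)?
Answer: -7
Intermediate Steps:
K(P, G) = 5 + G*P**2 (K(P, G) = P**2*G + 5 = G*P**2 + 5 = 5 + G*P**2)
K(2, -3) + 0*(-2) = (5 - 3*2**2) + 0*(-2) = (5 - 3*4) + 0 = (5 - 12) + 0 = -7 + 0 = -7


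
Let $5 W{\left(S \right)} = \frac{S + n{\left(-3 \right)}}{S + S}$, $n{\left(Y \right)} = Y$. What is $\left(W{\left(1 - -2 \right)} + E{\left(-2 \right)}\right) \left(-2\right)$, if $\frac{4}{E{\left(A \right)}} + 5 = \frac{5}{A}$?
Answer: $\frac{16}{15} \approx 1.0667$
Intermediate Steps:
$E{\left(A \right)} = \frac{4}{-5 + \frac{5}{A}}$
$W{\left(S \right)} = \frac{-3 + S}{10 S}$ ($W{\left(S \right)} = \frac{\left(S - 3\right) \frac{1}{S + S}}{5} = \frac{\left(-3 + S\right) \frac{1}{2 S}}{5} = \frac{\frac{1}{2} \frac{1}{S} \left(-3 + S\right)}{5} = \frac{-3 + S}{10 S}$)
$\left(W{\left(1 - -2 \right)} + E{\left(-2 \right)}\right) \left(-2\right) = \left(\frac{-3 + \left(1 - -2\right)}{10 \left(1 - -2\right)} - - \frac{8}{-5 + 5 \left(-2\right)}\right) \left(-2\right) = \left(\frac{-3 + \left(1 + 2\right)}{10 \left(1 + 2\right)} - - \frac{8}{-5 - 10}\right) \left(-2\right) = \left(\frac{-3 + 3}{10 \cdot 3} - - \frac{8}{-15}\right) \left(-2\right) = \left(\frac{1}{10} \cdot \frac{1}{3} \cdot 0 - \left(-8\right) \left(- \frac{1}{15}\right)\right) \left(-2\right) = \left(0 - \frac{8}{15}\right) \left(-2\right) = \left(- \frac{8}{15}\right) \left(-2\right) = \frac{16}{15}$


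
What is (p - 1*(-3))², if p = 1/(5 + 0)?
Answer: 256/25 ≈ 10.240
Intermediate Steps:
p = ⅕ (p = 1/5 = ⅕ ≈ 0.20000)
(p - 1*(-3))² = (⅕ - 1*(-3))² = (⅕ + 3)² = (16/5)² = 256/25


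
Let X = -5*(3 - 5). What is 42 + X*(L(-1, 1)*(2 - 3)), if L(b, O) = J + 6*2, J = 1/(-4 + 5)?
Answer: -88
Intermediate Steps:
J = 1 (J = 1/1 = 1)
L(b, O) = 13 (L(b, O) = 1 + 6*2 = 1 + 12 = 13)
X = 10 (X = -5*(-2) = 10)
42 + X*(L(-1, 1)*(2 - 3)) = 42 + 10*(13*(2 - 3)) = 42 + 10*(13*(-1)) = 42 + 10*(-13) = 42 - 130 = -88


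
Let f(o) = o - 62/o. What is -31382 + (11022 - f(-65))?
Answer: -1319237/65 ≈ -20296.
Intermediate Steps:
-31382 + (11022 - f(-65)) = -31382 + (11022 - (-65 - 62/(-65))) = -31382 + (11022 - (-65 - 62*(-1/65))) = -31382 + (11022 - (-65 + 62/65)) = -31382 + (11022 - 1*(-4163/65)) = -31382 + (11022 + 4163/65) = -31382 + 720593/65 = -1319237/65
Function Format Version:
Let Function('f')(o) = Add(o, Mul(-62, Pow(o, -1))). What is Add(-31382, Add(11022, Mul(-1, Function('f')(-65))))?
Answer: Rational(-1319237, 65) ≈ -20296.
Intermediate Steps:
Add(-31382, Add(11022, Mul(-1, Function('f')(-65)))) = Add(-31382, Add(11022, Mul(-1, Add(-65, Mul(-62, Pow(-65, -1)))))) = Add(-31382, Add(11022, Mul(-1, Add(-65, Mul(-62, Rational(-1, 65)))))) = Add(-31382, Add(11022, Mul(-1, Add(-65, Rational(62, 65))))) = Add(-31382, Add(11022, Mul(-1, Rational(-4163, 65)))) = Add(-31382, Add(11022, Rational(4163, 65))) = Add(-31382, Rational(720593, 65)) = Rational(-1319237, 65)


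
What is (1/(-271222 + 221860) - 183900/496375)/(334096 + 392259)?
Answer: -19111933/37467780607950 ≈ -5.1009e-7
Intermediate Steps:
(1/(-271222 + 221860) - 183900/496375)/(334096 + 392259) = (1/(-49362) - 183900*1/496375)/726355 = (-1/49362 - 7356/19855)*(1/726355) = -19111933/51583290*1/726355 = -19111933/37467780607950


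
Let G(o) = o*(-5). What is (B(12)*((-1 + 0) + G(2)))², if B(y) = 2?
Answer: 484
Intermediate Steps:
G(o) = -5*o
(B(12)*((-1 + 0) + G(2)))² = (2*((-1 + 0) - 5*2))² = (2*(-1 - 10))² = (2*(-11))² = (-22)² = 484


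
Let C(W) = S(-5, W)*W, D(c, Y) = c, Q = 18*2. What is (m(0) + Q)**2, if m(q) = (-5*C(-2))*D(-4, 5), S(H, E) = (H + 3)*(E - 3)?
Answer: 132496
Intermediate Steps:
Q = 36
S(H, E) = (-3 + E)*(3 + H) (S(H, E) = (3 + H)*(-3 + E) = (-3 + E)*(3 + H))
C(W) = W*(6 - 2*W) (C(W) = (-9 - 3*(-5) + 3*W + W*(-5))*W = (-9 + 15 + 3*W - 5*W)*W = (6 - 2*W)*W = W*(6 - 2*W))
m(q) = -400 (m(q) = -10*(-2)*(3 - 1*(-2))*(-4) = -10*(-2)*(3 + 2)*(-4) = -10*(-2)*5*(-4) = -5*(-20)*(-4) = 100*(-4) = -400)
(m(0) + Q)**2 = (-400 + 36)**2 = (-364)**2 = 132496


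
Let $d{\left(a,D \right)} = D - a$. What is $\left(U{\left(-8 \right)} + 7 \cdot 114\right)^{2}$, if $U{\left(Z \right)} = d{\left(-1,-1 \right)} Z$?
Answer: $636804$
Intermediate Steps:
$U{\left(Z \right)} = 0$ ($U{\left(Z \right)} = \left(-1 - -1\right) Z = \left(-1 + 1\right) Z = 0 Z = 0$)
$\left(U{\left(-8 \right)} + 7 \cdot 114\right)^{2} = \left(0 + 7 \cdot 114\right)^{2} = \left(0 + 798\right)^{2} = 798^{2} = 636804$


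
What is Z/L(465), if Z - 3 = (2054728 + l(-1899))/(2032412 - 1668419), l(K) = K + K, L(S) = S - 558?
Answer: -448987/4835907 ≈ -0.092844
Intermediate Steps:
L(S) = -558 + S
l(K) = 2*K
Z = 448987/51999 (Z = 3 + (2054728 + 2*(-1899))/(2032412 - 1668419) = 3 + (2054728 - 3798)/363993 = 3 + 2050930*(1/363993) = 3 + 292990/51999 = 448987/51999 ≈ 8.6345)
Z/L(465) = 448987/(51999*(-558 + 465)) = (448987/51999)/(-93) = (448987/51999)*(-1/93) = -448987/4835907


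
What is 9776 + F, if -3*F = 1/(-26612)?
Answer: 780476737/79836 ≈ 9776.0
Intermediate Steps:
F = 1/79836 (F = -⅓/(-26612) = -⅓*(-1/26612) = 1/79836 ≈ 1.2526e-5)
9776 + F = 9776 + 1/79836 = 780476737/79836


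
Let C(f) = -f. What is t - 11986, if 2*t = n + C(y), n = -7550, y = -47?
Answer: -31475/2 ≈ -15738.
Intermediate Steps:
t = -7503/2 (t = (-7550 - 1*(-47))/2 = (-7550 + 47)/2 = (1/2)*(-7503) = -7503/2 ≈ -3751.5)
t - 11986 = -7503/2 - 11986 = -31475/2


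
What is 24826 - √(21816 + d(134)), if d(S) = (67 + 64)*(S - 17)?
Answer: 24826 - 3*√4127 ≈ 24633.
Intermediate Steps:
d(S) = -2227 + 131*S (d(S) = 131*(-17 + S) = -2227 + 131*S)
24826 - √(21816 + d(134)) = 24826 - √(21816 + (-2227 + 131*134)) = 24826 - √(21816 + (-2227 + 17554)) = 24826 - √(21816 + 15327) = 24826 - √37143 = 24826 - 3*√4127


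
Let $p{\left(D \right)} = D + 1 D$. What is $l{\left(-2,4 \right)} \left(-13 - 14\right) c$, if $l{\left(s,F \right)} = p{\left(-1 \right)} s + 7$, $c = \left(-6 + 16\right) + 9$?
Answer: $-5643$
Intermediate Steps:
$p{\left(D \right)} = 2 D$ ($p{\left(D \right)} = D + D = 2 D$)
$c = 19$ ($c = 10 + 9 = 19$)
$l{\left(s,F \right)} = 7 - 2 s$ ($l{\left(s,F \right)} = 2 \left(-1\right) s + 7 = - 2 s + 7 = 7 - 2 s$)
$l{\left(-2,4 \right)} \left(-13 - 14\right) c = \left(7 - -4\right) \left(-13 - 14\right) 19 = \left(7 + 4\right) \left(-13 - 14\right) 19 = 11 \left(-27\right) 19 = \left(-297\right) 19 = -5643$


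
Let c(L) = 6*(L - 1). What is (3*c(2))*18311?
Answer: 329598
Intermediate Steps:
c(L) = -6 + 6*L (c(L) = 6*(-1 + L) = -6 + 6*L)
(3*c(2))*18311 = (3*(-6 + 6*2))*18311 = (3*(-6 + 12))*18311 = (3*6)*18311 = 18*18311 = 329598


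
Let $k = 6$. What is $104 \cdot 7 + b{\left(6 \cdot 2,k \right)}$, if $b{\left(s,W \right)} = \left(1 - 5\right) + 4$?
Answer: $728$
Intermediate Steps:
$b{\left(s,W \right)} = 0$ ($b{\left(s,W \right)} = -4 + 4 = 0$)
$104 \cdot 7 + b{\left(6 \cdot 2,k \right)} = 104 \cdot 7 + 0 = 728 + 0 = 728$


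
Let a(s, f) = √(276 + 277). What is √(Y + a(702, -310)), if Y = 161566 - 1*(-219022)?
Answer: √(380588 + √553) ≈ 616.94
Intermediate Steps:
a(s, f) = √553
Y = 380588 (Y = 161566 + 219022 = 380588)
√(Y + a(702, -310)) = √(380588 + √553)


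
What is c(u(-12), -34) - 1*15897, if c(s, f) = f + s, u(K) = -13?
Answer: -15944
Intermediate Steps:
c(u(-12), -34) - 1*15897 = (-34 - 13) - 1*15897 = -47 - 15897 = -15944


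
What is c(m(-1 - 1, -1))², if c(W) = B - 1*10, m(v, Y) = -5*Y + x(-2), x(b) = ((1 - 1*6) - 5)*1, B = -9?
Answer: 361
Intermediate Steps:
x(b) = -10 (x(b) = ((1 - 6) - 5)*1 = (-5 - 5)*1 = -10*1 = -10)
m(v, Y) = -10 - 5*Y (m(v, Y) = -5*Y - 10 = -10 - 5*Y)
c(W) = -19 (c(W) = -9 - 1*10 = -9 - 10 = -19)
c(m(-1 - 1, -1))² = (-19)² = 361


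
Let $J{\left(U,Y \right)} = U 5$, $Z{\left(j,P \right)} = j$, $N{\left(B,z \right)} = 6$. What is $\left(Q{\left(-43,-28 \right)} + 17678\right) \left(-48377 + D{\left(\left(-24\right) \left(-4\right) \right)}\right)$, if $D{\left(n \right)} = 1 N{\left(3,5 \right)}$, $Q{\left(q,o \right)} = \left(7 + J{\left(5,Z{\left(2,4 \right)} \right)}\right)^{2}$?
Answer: $-904634442$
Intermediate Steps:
$J{\left(U,Y \right)} = 5 U$
$Q{\left(q,o \right)} = 1024$ ($Q{\left(q,o \right)} = \left(7 + 5 \cdot 5\right)^{2} = \left(7 + 25\right)^{2} = 32^{2} = 1024$)
$D{\left(n \right)} = 6$ ($D{\left(n \right)} = 1 \cdot 6 = 6$)
$\left(Q{\left(-43,-28 \right)} + 17678\right) \left(-48377 + D{\left(\left(-24\right) \left(-4\right) \right)}\right) = \left(1024 + 17678\right) \left(-48377 + 6\right) = 18702 \left(-48371\right) = -904634442$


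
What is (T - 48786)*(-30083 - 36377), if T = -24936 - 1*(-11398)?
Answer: 4142053040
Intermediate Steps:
T = -13538 (T = -24936 + 11398 = -13538)
(T - 48786)*(-30083 - 36377) = (-13538 - 48786)*(-30083 - 36377) = -62324*(-66460) = 4142053040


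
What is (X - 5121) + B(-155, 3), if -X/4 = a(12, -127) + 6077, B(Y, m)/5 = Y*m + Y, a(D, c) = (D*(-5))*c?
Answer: -63009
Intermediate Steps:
a(D, c) = -5*D*c (a(D, c) = (-5*D)*c = -5*D*c)
B(Y, m) = 5*Y + 5*Y*m (B(Y, m) = 5*(Y*m + Y) = 5*(Y + Y*m) = 5*Y + 5*Y*m)
X = -54788 (X = -4*(-5*12*(-127) + 6077) = -4*(7620 + 6077) = -4*13697 = -54788)
(X - 5121) + B(-155, 3) = (-54788 - 5121) + 5*(-155)*(1 + 3) = -59909 + 5*(-155)*4 = -59909 - 3100 = -63009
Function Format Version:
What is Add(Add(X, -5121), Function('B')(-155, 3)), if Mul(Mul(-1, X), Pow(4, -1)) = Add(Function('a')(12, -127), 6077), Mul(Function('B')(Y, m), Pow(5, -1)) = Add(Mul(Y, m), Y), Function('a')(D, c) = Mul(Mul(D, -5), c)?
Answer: -63009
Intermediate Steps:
Function('a')(D, c) = Mul(-5, D, c) (Function('a')(D, c) = Mul(Mul(-5, D), c) = Mul(-5, D, c))
Function('B')(Y, m) = Add(Mul(5, Y), Mul(5, Y, m)) (Function('B')(Y, m) = Mul(5, Add(Mul(Y, m), Y)) = Mul(5, Add(Y, Mul(Y, m))) = Add(Mul(5, Y), Mul(5, Y, m)))
X = -54788 (X = Mul(-4, Add(Mul(-5, 12, -127), 6077)) = Mul(-4, Add(7620, 6077)) = Mul(-4, 13697) = -54788)
Add(Add(X, -5121), Function('B')(-155, 3)) = Add(Add(-54788, -5121), Mul(5, -155, Add(1, 3))) = Add(-59909, Mul(5, -155, 4)) = Add(-59909, -3100) = -63009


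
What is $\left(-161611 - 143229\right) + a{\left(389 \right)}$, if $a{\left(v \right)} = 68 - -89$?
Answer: $-304683$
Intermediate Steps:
$a{\left(v \right)} = 157$ ($a{\left(v \right)} = 68 + 89 = 157$)
$\left(-161611 - 143229\right) + a{\left(389 \right)} = \left(-161611 - 143229\right) + 157 = -304840 + 157 = -304683$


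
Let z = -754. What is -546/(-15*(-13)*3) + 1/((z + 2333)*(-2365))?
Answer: -10456141/11203005 ≈ -0.93333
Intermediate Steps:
-546/(-15*(-13)*3) + 1/((z + 2333)*(-2365)) = -546/(-15*(-13)*3) + 1/((-754 + 2333)*(-2365)) = -546/(195*3) - 1/2365/1579 = -546/585 + (1/1579)*(-1/2365) = -546*1/585 - 1/3734335 = -14/15 - 1/3734335 = -10456141/11203005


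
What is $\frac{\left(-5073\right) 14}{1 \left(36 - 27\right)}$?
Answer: $- \frac{23674}{3} \approx -7891.3$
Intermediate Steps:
$\frac{\left(-5073\right) 14}{1 \left(36 - 27\right)} = - \frac{71022}{1 \cdot 9} = - \frac{71022}{9} = \left(-71022\right) \frac{1}{9} = - \frac{23674}{3}$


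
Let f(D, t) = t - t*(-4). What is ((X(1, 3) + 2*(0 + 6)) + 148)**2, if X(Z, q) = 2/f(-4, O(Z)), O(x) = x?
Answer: 643204/25 ≈ 25728.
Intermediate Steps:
f(D, t) = 5*t (f(D, t) = t - (-4)*t = t + 4*t = 5*t)
X(Z, q) = 2/(5*Z) (X(Z, q) = 2/((5*Z)) = 2*(1/(5*Z)) = 2/(5*Z))
((X(1, 3) + 2*(0 + 6)) + 148)**2 = (((2/5)/1 + 2*(0 + 6)) + 148)**2 = (((2/5)*1 + 2*6) + 148)**2 = ((2/5 + 12) + 148)**2 = (62/5 + 148)**2 = (802/5)**2 = 643204/25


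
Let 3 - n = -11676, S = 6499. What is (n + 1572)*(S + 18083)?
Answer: 325736082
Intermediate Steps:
n = 11679 (n = 3 - 1*(-11676) = 3 + 11676 = 11679)
(n + 1572)*(S + 18083) = (11679 + 1572)*(6499 + 18083) = 13251*24582 = 325736082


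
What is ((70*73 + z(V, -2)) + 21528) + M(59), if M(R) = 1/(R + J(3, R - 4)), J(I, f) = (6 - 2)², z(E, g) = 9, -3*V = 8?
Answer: 1998526/75 ≈ 26647.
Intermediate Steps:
V = -8/3 (V = -⅓*8 = -8/3 ≈ -2.6667)
J(I, f) = 16 (J(I, f) = 4² = 16)
M(R) = 1/(16 + R) (M(R) = 1/(R + 16) = 1/(16 + R))
((70*73 + z(V, -2)) + 21528) + M(59) = ((70*73 + 9) + 21528) + 1/(16 + 59) = ((5110 + 9) + 21528) + 1/75 = (5119 + 21528) + 1/75 = 26647 + 1/75 = 1998526/75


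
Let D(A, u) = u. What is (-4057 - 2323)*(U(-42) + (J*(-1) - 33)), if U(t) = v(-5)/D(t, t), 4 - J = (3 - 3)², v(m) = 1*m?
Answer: 4941310/21 ≈ 2.3530e+5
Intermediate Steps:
v(m) = m
J = 4 (J = 4 - (3 - 3)² = 4 - 1*0² = 4 - 1*0 = 4 + 0 = 4)
U(t) = -5/t
(-4057 - 2323)*(U(-42) + (J*(-1) - 33)) = (-4057 - 2323)*(-5/(-42) + (4*(-1) - 33)) = -6380*(-5*(-1/42) + (-4 - 33)) = -6380*(5/42 - 37) = -6380*(-1549/42) = 4941310/21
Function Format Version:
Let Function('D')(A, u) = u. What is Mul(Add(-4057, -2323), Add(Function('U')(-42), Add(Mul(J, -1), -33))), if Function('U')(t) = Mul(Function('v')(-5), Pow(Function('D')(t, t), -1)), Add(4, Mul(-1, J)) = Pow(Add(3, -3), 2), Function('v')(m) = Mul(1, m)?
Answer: Rational(4941310, 21) ≈ 2.3530e+5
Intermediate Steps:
Function('v')(m) = m
J = 4 (J = Add(4, Mul(-1, Pow(Add(3, -3), 2))) = Add(4, Mul(-1, Pow(0, 2))) = Add(4, Mul(-1, 0)) = Add(4, 0) = 4)
Function('U')(t) = Mul(-5, Pow(t, -1))
Mul(Add(-4057, -2323), Add(Function('U')(-42), Add(Mul(J, -1), -33))) = Mul(Add(-4057, -2323), Add(Mul(-5, Pow(-42, -1)), Add(Mul(4, -1), -33))) = Mul(-6380, Add(Mul(-5, Rational(-1, 42)), Add(-4, -33))) = Mul(-6380, Add(Rational(5, 42), -37)) = Mul(-6380, Rational(-1549, 42)) = Rational(4941310, 21)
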